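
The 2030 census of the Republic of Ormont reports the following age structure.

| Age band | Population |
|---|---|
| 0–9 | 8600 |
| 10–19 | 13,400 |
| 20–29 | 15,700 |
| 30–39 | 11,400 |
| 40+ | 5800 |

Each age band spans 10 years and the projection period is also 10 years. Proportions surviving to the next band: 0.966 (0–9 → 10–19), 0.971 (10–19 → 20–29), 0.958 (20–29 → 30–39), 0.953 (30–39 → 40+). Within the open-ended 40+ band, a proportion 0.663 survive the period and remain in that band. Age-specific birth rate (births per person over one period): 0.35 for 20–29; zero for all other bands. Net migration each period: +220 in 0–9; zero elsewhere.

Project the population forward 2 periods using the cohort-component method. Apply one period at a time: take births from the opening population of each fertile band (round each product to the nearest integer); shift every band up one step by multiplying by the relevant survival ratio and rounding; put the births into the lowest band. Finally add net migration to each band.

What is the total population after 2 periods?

54913

[period 1]
Births: 15700 × 0.35 = 5495
10–19: 8600 × 0.966 = 8308
20–29: 13400 × 0.971 = 13011
30–39: 15700 × 0.958 = 15041
40+: 11400 × 0.953 + 5800 × 0.663 = 10864 + 3845 = 14709
Net migration: 0–9 + 220 → 5715
Population now: 0–9=5715, 10–19=8308, 20–29=13011, 30–39=15041, 40+=14709
[period 2]
Births: 13011 × 0.35 = 4554
10–19: 5715 × 0.966 = 5521
20–29: 8308 × 0.971 = 8067
30–39: 13011 × 0.958 = 12465
40+: 15041 × 0.953 + 14709 × 0.663 = 14334 + 9752 = 24086
Net migration: 0–9 + 220 → 4774
Population now: 0–9=4774, 10–19=5521, 20–29=8067, 30–39=12465, 40+=24086
Total after period 2: 4774 + 5521 + 8067 + 12465 + 24086 = 54913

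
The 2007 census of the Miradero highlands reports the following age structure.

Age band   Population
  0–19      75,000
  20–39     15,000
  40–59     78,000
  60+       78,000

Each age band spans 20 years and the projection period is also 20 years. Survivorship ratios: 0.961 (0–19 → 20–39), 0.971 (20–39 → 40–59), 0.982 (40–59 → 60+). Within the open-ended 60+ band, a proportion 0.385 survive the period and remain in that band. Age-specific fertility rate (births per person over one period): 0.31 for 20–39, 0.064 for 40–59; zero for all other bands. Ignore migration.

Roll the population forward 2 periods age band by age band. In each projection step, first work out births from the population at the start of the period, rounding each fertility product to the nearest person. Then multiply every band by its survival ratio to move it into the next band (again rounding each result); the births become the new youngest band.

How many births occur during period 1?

9642

Period 1:
Births: 15000 × 0.31 = 4650, 78000 × 0.064 = 4992 → total 9642
20–39: 75000 × 0.961 = 72075
40–59: 15000 × 0.971 = 14565
60+: 78000 × 0.982 + 78000 × 0.385 = 76596 + 30030 = 106626
→ [9642, 72075, 14565, 106626]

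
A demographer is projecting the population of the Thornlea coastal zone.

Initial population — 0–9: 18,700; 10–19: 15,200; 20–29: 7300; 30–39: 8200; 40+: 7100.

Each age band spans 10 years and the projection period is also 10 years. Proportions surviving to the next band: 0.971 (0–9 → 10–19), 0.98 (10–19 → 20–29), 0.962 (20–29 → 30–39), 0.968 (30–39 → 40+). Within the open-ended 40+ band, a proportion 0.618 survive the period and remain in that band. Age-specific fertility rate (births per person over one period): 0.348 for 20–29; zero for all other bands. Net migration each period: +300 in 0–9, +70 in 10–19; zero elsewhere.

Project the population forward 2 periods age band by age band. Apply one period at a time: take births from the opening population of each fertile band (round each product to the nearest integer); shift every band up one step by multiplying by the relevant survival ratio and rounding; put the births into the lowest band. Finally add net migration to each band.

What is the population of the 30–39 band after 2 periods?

14330

— Period 1 —
Births: 7300 × 0.348 = 2540
10–19: 18700 × 0.971 = 18158
20–29: 15200 × 0.98 = 14896
30–39: 7300 × 0.962 = 7023
40+: 8200 × 0.968 + 7100 × 0.618 = 7938 + 4388 = 12326
Net migration: 0–9 + 300 → 2840; 10–19 + 70 → 18228
Giving 2840 / 18228 / 14896 / 7023 / 12326.
— Period 2 —
Births: 14896 × 0.348 = 5184
10–19: 2840 × 0.971 = 2758
20–29: 18228 × 0.98 = 17863
30–39: 14896 × 0.962 = 14330
40+: 7023 × 0.968 + 12326 × 0.618 = 6798 + 7617 = 14415
Net migration: 0–9 + 300 → 5484; 10–19 + 70 → 2828
Giving 5484 / 2828 / 17863 / 14330 / 14415.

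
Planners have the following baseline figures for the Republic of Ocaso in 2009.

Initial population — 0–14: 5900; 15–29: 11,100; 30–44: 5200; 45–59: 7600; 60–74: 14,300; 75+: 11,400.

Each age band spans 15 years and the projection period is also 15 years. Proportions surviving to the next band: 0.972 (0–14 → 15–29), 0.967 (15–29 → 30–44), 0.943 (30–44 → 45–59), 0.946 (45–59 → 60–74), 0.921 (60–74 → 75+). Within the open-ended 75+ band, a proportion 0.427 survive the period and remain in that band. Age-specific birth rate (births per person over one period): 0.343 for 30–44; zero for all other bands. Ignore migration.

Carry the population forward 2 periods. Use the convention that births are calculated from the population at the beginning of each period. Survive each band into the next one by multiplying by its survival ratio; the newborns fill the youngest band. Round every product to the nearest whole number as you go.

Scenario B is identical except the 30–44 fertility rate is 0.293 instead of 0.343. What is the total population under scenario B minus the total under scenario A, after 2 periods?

-790

After projecting period 1:
Births: 5200 * 0.343 = 1784
15–29: 5900 * 0.972 = 5735
30–44: 11100 * 0.967 = 10734
45–59: 5200 * 0.943 = 4904
60–74: 7600 * 0.946 = 7190
75+: 14300 * 0.921 + 11400 * 0.427 = 13170 + 4868 = 18038
Giving 1784 / 5735 / 10734 / 4904 / 7190 / 18038.
After projecting period 2:
Births: 10734 * 0.343 = 3682
15–29: 1784 * 0.972 = 1734
30–44: 5735 * 0.967 = 5546
45–59: 10734 * 0.943 = 10122
60–74: 4904 * 0.946 = 4639
75+: 7190 * 0.921 + 18038 * 0.427 = 6622 + 7702 = 14324
Giving 3682 / 1734 / 5546 / 10122 / 4639 / 14324.
Scenario A total after 2 periods: 40047
Scenario B projection —
After projecting period 1:
Births: 5200 * 0.293 = 1524
15–29: 5900 * 0.972 = 5735
30–44: 11100 * 0.967 = 10734
45–59: 5200 * 0.943 = 4904
60–74: 7600 * 0.946 = 7190
75+: 14300 * 0.921 + 11400 * 0.427 = 13170 + 4868 = 18038
Giving 1524 / 5735 / 10734 / 4904 / 7190 / 18038.
After projecting period 2:
Births: 10734 * 0.293 = 3145
15–29: 1524 * 0.972 = 1481
30–44: 5735 * 0.967 = 5546
45–59: 10734 * 0.943 = 10122
60–74: 4904 * 0.946 = 4639
75+: 7190 * 0.921 + 18038 * 0.427 = 6622 + 7702 = 14324
Giving 3145 / 1481 / 5546 / 10122 / 4639 / 14324.
Scenario B total after 2 periods: 39257
Difference B − A = 39257 − 40047 = -790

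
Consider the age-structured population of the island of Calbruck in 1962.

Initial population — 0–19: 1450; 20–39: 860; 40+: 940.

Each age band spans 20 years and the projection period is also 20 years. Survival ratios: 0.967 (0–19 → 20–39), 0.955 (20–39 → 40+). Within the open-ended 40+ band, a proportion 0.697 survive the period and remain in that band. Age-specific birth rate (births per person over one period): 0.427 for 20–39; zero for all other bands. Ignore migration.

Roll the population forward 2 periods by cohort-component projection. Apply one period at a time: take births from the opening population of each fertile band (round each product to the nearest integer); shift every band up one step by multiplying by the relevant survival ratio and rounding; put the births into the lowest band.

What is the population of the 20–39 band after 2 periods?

355

Call the groups 1 to 3, youngest first.
After projecting period 1:
Births: 860 × 0.427 = 367
Group 2: 1450 × 0.967 = 1402
Group 3: 860 × 0.955 + 940 × 0.697 = 821 + 655 = 1476
Population now: 0–19=367, 20–39=1402, 40+=1476
After projecting period 2:
Births: 1402 × 0.427 = 599
Group 2: 367 × 0.967 = 355
Group 3: 1402 × 0.955 + 1476 × 0.697 = 1339 + 1029 = 2368
Population now: 0–19=599, 20–39=355, 40+=2368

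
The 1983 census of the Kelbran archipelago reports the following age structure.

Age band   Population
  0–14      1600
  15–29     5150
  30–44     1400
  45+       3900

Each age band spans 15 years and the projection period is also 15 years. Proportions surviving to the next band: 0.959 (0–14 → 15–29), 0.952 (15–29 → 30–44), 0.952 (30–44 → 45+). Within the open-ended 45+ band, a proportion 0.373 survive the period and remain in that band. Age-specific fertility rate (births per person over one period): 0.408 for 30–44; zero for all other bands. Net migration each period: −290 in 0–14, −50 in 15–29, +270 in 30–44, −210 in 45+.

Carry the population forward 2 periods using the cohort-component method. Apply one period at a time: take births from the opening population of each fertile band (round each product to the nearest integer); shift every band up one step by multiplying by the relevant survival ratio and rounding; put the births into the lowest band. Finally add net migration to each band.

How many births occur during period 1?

Numbering the groups 1..4 from youngest to oldest:
After projecting period 1:
Births: 1400 * 0.408 = 571
Group 2: 1600 * 0.959 = 1534
Group 3: 5150 * 0.952 = 4903
Group 4: 1400 * 0.952 + 3900 * 0.373 = 1333 + 1455 = 2788
Net migration: Group 1 − 290 → 281; Group 2 − 50 → 1484; Group 3 + 270 → 5173; Group 4 − 210 → 2578
End of period: [281, 1484, 5173, 2578]

571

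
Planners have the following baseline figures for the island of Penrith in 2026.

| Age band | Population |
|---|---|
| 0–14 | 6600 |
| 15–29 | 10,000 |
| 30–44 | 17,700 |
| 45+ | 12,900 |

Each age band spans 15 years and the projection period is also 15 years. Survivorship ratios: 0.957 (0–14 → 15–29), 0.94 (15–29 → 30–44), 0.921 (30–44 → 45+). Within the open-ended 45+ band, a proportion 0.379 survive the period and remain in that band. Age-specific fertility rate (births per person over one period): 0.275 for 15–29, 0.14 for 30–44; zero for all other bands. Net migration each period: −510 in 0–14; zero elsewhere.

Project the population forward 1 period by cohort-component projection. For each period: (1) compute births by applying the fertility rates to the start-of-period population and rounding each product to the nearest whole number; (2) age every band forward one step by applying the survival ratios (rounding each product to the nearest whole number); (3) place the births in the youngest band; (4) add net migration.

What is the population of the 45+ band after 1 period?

21191

Call the groups 1 to 4, youngest first.
Period 1:
Births: 10000 * 0.275 = 2750, 17700 * 0.14 = 2478 → 5228
Group 2: 6600 * 0.957 = 6316
Group 3: 10000 * 0.94 = 9400
Group 4: 17700 * 0.921 + 12900 * 0.379 = 16302 + 4889 = 21191
Net migration: Group 1 − 510 → 4718
Giving 4718 / 6316 / 9400 / 21191.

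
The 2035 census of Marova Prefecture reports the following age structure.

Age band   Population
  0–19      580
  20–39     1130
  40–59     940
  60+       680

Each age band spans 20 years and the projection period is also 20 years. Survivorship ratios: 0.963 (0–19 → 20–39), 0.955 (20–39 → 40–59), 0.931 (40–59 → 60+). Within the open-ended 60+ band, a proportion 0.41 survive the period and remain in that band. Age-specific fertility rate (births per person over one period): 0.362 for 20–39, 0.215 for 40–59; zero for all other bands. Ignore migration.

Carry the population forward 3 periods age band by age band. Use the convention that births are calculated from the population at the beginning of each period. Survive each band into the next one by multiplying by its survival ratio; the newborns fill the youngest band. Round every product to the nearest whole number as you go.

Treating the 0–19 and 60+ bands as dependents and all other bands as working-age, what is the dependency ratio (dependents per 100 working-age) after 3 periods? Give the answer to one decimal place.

146.0

(Bands numbered youngest = 1 to oldest = 4.)
Period 1:
Births: 1130 × 0.362 = 409  |  940 × 0.215 = 202 ⇒ total 611
Band 2: 580 × 0.963 = 559
Band 3: 1130 × 0.955 = 1079
Band 4: 940 × 0.931 + 680 × 0.41 = 875 + 279 = 1154
Population now: 0–19=611, 20–39=559, 40–59=1079, 60+=1154
Period 2:
Births: 559 × 0.362 = 202  |  1079 × 0.215 = 232 ⇒ total 434
Band 2: 611 × 0.963 = 588
Band 3: 559 × 0.955 = 534
Band 4: 1079 × 0.931 + 1154 × 0.41 = 1005 + 473 = 1478
Population now: 0–19=434, 20–39=588, 40–59=534, 60+=1478
Period 3:
Births: 588 × 0.362 = 213  |  534 × 0.215 = 115 ⇒ total 328
Band 2: 434 × 0.963 = 418
Band 3: 588 × 0.955 = 562
Band 4: 534 × 0.931 + 1478 × 0.41 = 497 + 606 = 1103
Population now: 0–19=328, 20–39=418, 40–59=562, 60+=1103
Dependents (band 0–19 + band 60+) = 328 + 1103 = 1431; working-age = 980; ratio = 1431/980 × 100 = 146.0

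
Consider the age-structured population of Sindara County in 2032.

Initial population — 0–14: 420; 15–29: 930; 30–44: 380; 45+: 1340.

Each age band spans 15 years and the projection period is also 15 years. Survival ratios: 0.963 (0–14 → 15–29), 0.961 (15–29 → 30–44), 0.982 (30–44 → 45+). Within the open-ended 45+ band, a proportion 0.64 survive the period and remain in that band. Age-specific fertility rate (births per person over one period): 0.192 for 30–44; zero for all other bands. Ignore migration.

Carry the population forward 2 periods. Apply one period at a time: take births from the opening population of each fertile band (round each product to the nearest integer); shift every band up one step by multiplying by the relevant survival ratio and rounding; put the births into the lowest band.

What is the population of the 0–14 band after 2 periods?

172

Period 1.
Births: 380 * 0.192 = 73
15–29: 420 * 0.963 = 404
30–44: 930 * 0.961 = 894
45+: 380 * 0.982 + 1340 * 0.64 = 373 + 858 = 1231
Giving 73 / 404 / 894 / 1231.
Period 2.
Births: 894 * 0.192 = 172
15–29: 73 * 0.963 = 70
30–44: 404 * 0.961 = 388
45+: 894 * 0.982 + 1231 * 0.64 = 878 + 788 = 1666
Giving 172 / 70 / 388 / 1666.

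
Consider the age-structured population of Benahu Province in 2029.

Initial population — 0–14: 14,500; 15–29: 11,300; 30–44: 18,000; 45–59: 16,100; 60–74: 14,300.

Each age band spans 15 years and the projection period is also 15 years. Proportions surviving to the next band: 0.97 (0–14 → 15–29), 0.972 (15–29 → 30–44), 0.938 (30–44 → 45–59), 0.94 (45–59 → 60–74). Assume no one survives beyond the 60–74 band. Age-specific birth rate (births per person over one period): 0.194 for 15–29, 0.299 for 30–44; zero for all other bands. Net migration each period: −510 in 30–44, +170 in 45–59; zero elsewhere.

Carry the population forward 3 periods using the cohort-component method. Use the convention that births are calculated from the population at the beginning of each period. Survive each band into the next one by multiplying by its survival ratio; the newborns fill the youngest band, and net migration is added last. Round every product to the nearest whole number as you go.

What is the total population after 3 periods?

Period 1.
Births: 11300 * 0.194 = 2192  |  18000 * 0.299 = 5382 → 7574
15–29: 14500 * 0.97 = 14065
30–44: 11300 * 0.972 = 10984
45–59: 18000 * 0.938 = 16884
60–74: 16100 * 0.94 = 15134
Net migration: 30–44 − 510 → 10474; 45–59 + 170 → 17054
→ [7574, 14065, 10474, 17054, 15134]
Period 2.
Births: 14065 * 0.194 = 2729  |  10474 * 0.299 = 3132 → 5861
15–29: 7574 * 0.97 = 7347
30–44: 14065 * 0.972 = 13671
45–59: 10474 * 0.938 = 9825
60–74: 17054 * 0.94 = 16031
Net migration: 30–44 − 510 → 13161; 45–59 + 170 → 9995
→ [5861, 7347, 13161, 9995, 16031]
Period 3.
Births: 7347 * 0.194 = 1425  |  13161 * 0.299 = 3935 → 5360
15–29: 5861 * 0.97 = 5685
30–44: 7347 * 0.972 = 7141
45–59: 13161 * 0.938 = 12345
60–74: 9995 * 0.94 = 9395
Net migration: 30–44 − 510 → 6631; 45–59 + 170 → 12515
→ [5360, 5685, 6631, 12515, 9395]
Total after period 3: 5360 + 5685 + 6631 + 12515 + 9395 = 39586

39586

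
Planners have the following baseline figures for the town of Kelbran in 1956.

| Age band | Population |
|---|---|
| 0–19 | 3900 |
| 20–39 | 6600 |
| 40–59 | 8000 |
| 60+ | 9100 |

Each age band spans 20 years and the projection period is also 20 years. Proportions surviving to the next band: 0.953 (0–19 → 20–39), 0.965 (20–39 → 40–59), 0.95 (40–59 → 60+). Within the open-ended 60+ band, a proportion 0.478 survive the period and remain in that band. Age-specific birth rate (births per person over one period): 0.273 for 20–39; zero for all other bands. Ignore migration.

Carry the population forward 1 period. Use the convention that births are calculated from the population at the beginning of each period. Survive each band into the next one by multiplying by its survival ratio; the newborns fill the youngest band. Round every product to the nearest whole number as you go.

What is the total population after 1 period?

23838

Let band 1 be 0–19 through band 4 = 60+.
Period 1.
Births: 6600 × 0.273 = 1802
Band 2: 3900 × 0.953 = 3717
Band 3: 6600 × 0.965 = 6369
Band 4: 8000 × 0.95 + 9100 × 0.478 = 7600 + 4350 = 11950
Population now: 0–19=1802, 20–39=3717, 40–59=6369, 60+=11950
Total after period 1: 1802 + 3717 + 6369 + 11950 = 23838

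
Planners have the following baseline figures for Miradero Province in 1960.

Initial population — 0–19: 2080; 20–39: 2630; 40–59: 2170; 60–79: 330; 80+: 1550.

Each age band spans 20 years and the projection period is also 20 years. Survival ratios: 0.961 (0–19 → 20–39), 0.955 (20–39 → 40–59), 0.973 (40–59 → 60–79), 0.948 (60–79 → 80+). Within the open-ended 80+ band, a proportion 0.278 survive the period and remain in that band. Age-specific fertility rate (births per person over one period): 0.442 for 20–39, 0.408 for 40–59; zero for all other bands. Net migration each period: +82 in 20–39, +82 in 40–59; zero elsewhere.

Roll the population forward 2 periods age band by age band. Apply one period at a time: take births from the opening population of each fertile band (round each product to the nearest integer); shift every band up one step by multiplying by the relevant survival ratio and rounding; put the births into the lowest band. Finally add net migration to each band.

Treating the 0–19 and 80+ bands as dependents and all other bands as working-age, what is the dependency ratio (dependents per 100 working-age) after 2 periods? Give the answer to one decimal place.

Period 1:
Births: 2630 × 0.442 = 1162  |  2170 × 0.408 = 885 — total 2047
20–39: 2080 × 0.961 = 1999
40–59: 2630 × 0.955 = 2512
60–79: 2170 × 0.973 = 2111
80+: 330 × 0.948 + 1550 × 0.278 = 313 + 431 = 744
Net migration: 20–39 + 82 → 2081; 40–59 + 82 → 2594
Population now: 0–19=2047, 20–39=2081, 40–59=2594, 60–79=2111, 80+=744
Period 2:
Births: 2081 × 0.442 = 920  |  2594 × 0.408 = 1058 — total 1978
20–39: 2047 × 0.961 = 1967
40–59: 2081 × 0.955 = 1987
60–79: 2594 × 0.973 = 2524
80+: 2111 × 0.948 + 744 × 0.278 = 2001 + 207 = 2208
Net migration: 20–39 + 82 → 2049; 40–59 + 82 → 2069
Population now: 0–19=1978, 20–39=2049, 40–59=2069, 60–79=2524, 80+=2208
Dependents (band 0–19 + band 80+) = 1978 + 2208 = 4186; working-age = 6642; ratio = 4186/6642 × 100 = 63.0

63.0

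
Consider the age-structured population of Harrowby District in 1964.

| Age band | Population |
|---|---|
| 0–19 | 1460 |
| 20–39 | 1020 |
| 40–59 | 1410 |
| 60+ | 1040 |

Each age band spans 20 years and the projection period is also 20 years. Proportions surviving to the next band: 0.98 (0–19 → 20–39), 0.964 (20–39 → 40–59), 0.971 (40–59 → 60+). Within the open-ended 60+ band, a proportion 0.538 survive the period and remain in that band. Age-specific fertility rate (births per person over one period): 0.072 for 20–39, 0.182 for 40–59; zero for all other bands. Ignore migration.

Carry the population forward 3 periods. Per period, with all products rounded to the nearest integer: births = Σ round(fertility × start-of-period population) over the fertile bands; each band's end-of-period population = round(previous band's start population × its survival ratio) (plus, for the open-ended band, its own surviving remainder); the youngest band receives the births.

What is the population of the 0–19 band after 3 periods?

274

Call the bands 1 to 4, youngest first.
Period 1.
Births: 1020 * 0.072 = 73, 1410 * 0.182 = 257 — total 330
Band 2: 1460 * 0.98 = 1431
Band 3: 1020 * 0.964 = 983
Band 4: 1410 * 0.971 + 1040 * 0.538 = 1369 + 560 = 1929
Giving 330 / 1431 / 983 / 1929.
Period 2.
Births: 1431 * 0.072 = 103, 983 * 0.182 = 179 — total 282
Band 2: 330 * 0.98 = 323
Band 3: 1431 * 0.964 = 1379
Band 4: 983 * 0.971 + 1929 * 0.538 = 954 + 1038 = 1992
Giving 282 / 323 / 1379 / 1992.
Period 3.
Births: 323 * 0.072 = 23, 1379 * 0.182 = 251 — total 274
Band 2: 282 * 0.98 = 276
Band 3: 323 * 0.964 = 311
Band 4: 1379 * 0.971 + 1992 * 0.538 = 1339 + 1072 = 2411
Giving 274 / 276 / 311 / 2411.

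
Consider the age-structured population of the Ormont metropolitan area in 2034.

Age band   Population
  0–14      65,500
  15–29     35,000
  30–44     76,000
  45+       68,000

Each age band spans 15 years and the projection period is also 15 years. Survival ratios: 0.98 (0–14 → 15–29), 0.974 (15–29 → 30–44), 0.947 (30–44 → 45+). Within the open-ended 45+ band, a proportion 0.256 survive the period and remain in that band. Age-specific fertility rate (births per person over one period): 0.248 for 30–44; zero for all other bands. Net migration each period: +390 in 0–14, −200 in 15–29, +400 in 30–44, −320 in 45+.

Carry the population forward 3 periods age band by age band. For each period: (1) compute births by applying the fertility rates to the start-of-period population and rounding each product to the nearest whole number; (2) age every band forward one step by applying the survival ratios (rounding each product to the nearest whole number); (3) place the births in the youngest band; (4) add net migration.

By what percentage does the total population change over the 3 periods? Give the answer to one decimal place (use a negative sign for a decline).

-52.4

Call the groups 1 to 4, youngest first.
— Period 1 —
Births: 76000 × 0.248 = 18848
Group 2: 65500 × 0.98 = 64190
Group 3: 35000 × 0.974 = 34090
Group 4: 76000 × 0.947 + 68000 × 0.256 = 71972 + 17408 = 89380
Net migration: Group 1 + 390 → 19238; Group 2 − 200 → 63990; Group 3 + 400 → 34490; Group 4 − 320 → 89060
Population now: 0–14=19238, 15–29=63990, 30–44=34490, 45+=89060
— Period 2 —
Births: 34490 × 0.248 = 8554
Group 2: 19238 × 0.98 = 18853
Group 3: 63990 × 0.974 = 62326
Group 4: 34490 × 0.947 + 89060 × 0.256 = 32662 + 22799 = 55461
Net migration: Group 1 + 390 → 8944; Group 2 − 200 → 18653; Group 3 + 400 → 62726; Group 4 − 320 → 55141
Population now: 0–14=8944, 15–29=18653, 30–44=62726, 45+=55141
— Period 3 —
Births: 62726 × 0.248 = 15556
Group 2: 8944 × 0.98 = 8765
Group 3: 18653 × 0.974 = 18168
Group 4: 62726 × 0.947 + 55141 × 0.256 = 59402 + 14116 = 73518
Net migration: Group 1 + 390 → 15946; Group 2 − 200 → 8565; Group 3 + 400 → 18568; Group 4 − 320 → 73198
Population now: 0–14=15946, 15–29=8565, 30–44=18568, 45+=73198
Total: 244500 → 116277; change = -128223; percentage change = -52.4%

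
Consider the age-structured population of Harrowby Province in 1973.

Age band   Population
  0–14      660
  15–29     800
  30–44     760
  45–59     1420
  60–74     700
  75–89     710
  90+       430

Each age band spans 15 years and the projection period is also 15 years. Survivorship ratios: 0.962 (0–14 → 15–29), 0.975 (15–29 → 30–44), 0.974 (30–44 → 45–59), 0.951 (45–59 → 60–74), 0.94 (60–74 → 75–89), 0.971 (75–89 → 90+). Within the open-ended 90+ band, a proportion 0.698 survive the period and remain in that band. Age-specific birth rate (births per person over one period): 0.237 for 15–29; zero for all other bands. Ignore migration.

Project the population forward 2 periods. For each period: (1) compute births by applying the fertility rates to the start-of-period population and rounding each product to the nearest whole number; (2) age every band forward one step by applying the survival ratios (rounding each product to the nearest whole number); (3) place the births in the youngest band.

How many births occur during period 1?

Period 1:
Births: 800 × 0.237 = 190
15–29: 660 × 0.962 = 635
30–44: 800 × 0.975 = 780
45–59: 760 × 0.974 = 740
60–74: 1420 × 0.951 = 1350
75–89: 700 × 0.94 = 658
90+: 710 × 0.971 + 430 × 0.698 = 689 + 300 = 989
Population now: 0–14=190, 15–29=635, 30–44=780, 45–59=740, 60–74=1350, 75–89=658, 90+=989

190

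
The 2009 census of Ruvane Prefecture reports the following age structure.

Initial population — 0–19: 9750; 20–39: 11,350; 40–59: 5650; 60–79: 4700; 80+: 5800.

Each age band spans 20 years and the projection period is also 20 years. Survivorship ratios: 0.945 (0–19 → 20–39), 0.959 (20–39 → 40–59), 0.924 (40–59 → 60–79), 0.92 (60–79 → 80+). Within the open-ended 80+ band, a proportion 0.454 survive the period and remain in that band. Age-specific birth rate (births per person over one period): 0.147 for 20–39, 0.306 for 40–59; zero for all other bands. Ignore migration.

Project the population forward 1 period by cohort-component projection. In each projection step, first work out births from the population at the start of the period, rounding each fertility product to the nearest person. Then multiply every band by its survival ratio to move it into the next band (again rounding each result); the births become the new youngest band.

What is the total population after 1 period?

35674

— Period 1 —
Births: 11350 * 0.147 = 1668 ; 5650 * 0.306 = 1729 → 3397
20–39: 9750 * 0.945 = 9214
40–59: 11350 * 0.959 = 10885
60–79: 5650 * 0.924 = 5221
80+: 4700 * 0.92 + 5800 * 0.454 = 4324 + 2633 = 6957
End of period: [3397, 9214, 10885, 5221, 6957]
Total after period 1: 3397 + 9214 + 10885 + 5221 + 6957 = 35674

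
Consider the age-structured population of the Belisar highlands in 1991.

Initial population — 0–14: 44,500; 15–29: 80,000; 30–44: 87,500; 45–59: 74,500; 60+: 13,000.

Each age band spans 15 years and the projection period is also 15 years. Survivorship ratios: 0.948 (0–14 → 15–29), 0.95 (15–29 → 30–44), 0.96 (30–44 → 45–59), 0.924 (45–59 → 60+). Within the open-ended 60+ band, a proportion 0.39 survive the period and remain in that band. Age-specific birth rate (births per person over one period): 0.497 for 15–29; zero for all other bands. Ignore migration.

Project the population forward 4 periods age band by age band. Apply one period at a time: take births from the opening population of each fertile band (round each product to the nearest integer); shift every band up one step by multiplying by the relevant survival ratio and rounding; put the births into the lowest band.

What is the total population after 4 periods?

158926

After projecting period 1:
Births: 80000 × 0.497 = 39760
15–29: 44500 × 0.948 = 42186
30–44: 80000 × 0.95 = 76000
45–59: 87500 × 0.96 = 84000
60+: 74500 × 0.924 + 13000 × 0.39 = 68838 + 5070 = 73908
Giving 39760 / 42186 / 76000 / 84000 / 73908.
After projecting period 2:
Births: 42186 × 0.497 = 20966
15–29: 39760 × 0.948 = 37692
30–44: 42186 × 0.95 = 40077
45–59: 76000 × 0.96 = 72960
60+: 84000 × 0.924 + 73908 × 0.39 = 77616 + 28824 = 106440
Giving 20966 / 37692 / 40077 / 72960 / 106440.
After projecting period 3:
Births: 37692 × 0.497 = 18733
15–29: 20966 × 0.948 = 19876
30–44: 37692 × 0.95 = 35807
45–59: 40077 × 0.96 = 38474
60+: 72960 × 0.924 + 106440 × 0.39 = 67415 + 41512 = 108927
Giving 18733 / 19876 / 35807 / 38474 / 108927.
After projecting period 4:
Births: 19876 × 0.497 = 9878
15–29: 18733 × 0.948 = 17759
30–44: 19876 × 0.95 = 18882
45–59: 35807 × 0.96 = 34375
60+: 38474 × 0.924 + 108927 × 0.39 = 35550 + 42482 = 78032
Giving 9878 / 17759 / 18882 / 34375 / 78032.
Total after period 4: 9878 + 17759 + 18882 + 34375 + 78032 = 158926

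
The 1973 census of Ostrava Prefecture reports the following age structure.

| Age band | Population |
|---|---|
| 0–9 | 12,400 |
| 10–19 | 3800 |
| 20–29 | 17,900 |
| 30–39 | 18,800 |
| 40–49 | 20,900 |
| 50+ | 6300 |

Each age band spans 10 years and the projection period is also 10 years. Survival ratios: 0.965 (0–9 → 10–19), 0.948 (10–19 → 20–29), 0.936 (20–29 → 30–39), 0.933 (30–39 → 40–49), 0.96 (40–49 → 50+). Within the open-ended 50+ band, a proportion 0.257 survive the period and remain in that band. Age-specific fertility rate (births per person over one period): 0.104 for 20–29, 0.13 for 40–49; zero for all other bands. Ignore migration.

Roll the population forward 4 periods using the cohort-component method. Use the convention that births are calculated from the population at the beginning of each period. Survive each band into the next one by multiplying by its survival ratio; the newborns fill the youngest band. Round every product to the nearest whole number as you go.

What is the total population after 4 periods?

28558

Period 1:
Births: 17900 * 0.104 = 1862, 20900 * 0.13 = 2717 → 4579
10–19: 12400 * 0.965 = 11966
20–29: 3800 * 0.948 = 3602
30–39: 17900 * 0.936 = 16754
40–49: 18800 * 0.933 = 17540
50+: 20900 * 0.96 + 6300 * 0.257 = 20064 + 1619 = 21683
→ [4579, 11966, 3602, 16754, 17540, 21683]
Period 2:
Births: 3602 * 0.104 = 375, 17540 * 0.13 = 2280 → 2655
10–19: 4579 * 0.965 = 4419
20–29: 11966 * 0.948 = 11344
30–39: 3602 * 0.936 = 3371
40–49: 16754 * 0.933 = 15631
50+: 17540 * 0.96 + 21683 * 0.257 = 16838 + 5573 = 22411
→ [2655, 4419, 11344, 3371, 15631, 22411]
Period 3:
Births: 11344 * 0.104 = 1180, 15631 * 0.13 = 2032 → 3212
10–19: 2655 * 0.965 = 2562
20–29: 4419 * 0.948 = 4189
30–39: 11344 * 0.936 = 10618
40–49: 3371 * 0.933 = 3145
50+: 15631 * 0.96 + 22411 * 0.257 = 15006 + 5760 = 20766
→ [3212, 2562, 4189, 10618, 3145, 20766]
Period 4:
Births: 4189 * 0.104 = 436, 3145 * 0.13 = 409 → 845
10–19: 3212 * 0.965 = 3100
20–29: 2562 * 0.948 = 2429
30–39: 4189 * 0.936 = 3921
40–49: 10618 * 0.933 = 9907
50+: 3145 * 0.96 + 20766 * 0.257 = 3019 + 5337 = 8356
→ [845, 3100, 2429, 3921, 9907, 8356]
Total after period 4: 845 + 3100 + 2429 + 3921 + 9907 + 8356 = 28558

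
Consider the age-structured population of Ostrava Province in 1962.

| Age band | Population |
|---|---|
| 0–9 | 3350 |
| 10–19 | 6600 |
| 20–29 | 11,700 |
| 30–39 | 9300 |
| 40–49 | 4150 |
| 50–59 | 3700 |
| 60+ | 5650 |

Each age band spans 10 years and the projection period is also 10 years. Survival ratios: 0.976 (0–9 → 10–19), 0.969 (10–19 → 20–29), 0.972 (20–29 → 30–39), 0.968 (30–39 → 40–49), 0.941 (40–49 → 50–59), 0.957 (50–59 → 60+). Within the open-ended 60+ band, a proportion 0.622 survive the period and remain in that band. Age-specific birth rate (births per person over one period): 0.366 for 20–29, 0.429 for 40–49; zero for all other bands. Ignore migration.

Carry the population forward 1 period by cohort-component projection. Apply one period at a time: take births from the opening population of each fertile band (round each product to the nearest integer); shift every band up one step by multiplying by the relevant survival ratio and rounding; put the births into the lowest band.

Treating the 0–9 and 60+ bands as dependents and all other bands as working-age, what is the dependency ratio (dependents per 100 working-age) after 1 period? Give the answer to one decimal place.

38.6

Period 1:
Births: 11700 × 0.366 = 4282  |  4150 × 0.429 = 1780 — total 6062
10–19: 3350 × 0.976 = 3270
20–29: 6600 × 0.969 = 6395
30–39: 11700 × 0.972 = 11372
40–49: 9300 × 0.968 = 9002
50–59: 4150 × 0.941 = 3905
60+: 3700 × 0.957 + 5650 × 0.622 = 3541 + 3514 = 7055
End of period: [6062, 3270, 6395, 11372, 9002, 3905, 7055]
Dependents (band 0–9 + band 60+) = 6062 + 7055 = 13117; working-age = 33944; ratio = 13117/33944 × 100 = 38.6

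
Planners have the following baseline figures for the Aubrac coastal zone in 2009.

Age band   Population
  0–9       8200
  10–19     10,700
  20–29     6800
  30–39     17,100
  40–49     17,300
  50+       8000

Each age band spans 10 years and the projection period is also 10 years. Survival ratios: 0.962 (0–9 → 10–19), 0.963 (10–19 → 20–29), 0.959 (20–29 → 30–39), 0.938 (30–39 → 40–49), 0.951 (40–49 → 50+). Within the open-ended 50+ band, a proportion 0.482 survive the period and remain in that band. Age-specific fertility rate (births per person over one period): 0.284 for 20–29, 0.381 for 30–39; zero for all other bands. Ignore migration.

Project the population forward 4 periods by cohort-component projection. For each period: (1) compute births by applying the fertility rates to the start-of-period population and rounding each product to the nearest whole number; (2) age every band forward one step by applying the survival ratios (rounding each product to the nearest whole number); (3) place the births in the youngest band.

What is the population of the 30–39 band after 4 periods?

7503

— Period 1 —
Births: 6800 × 0.284 = 1931 ; 17100 × 0.381 = 6515 — total 8446
10–19: 8200 × 0.962 = 7888
20–29: 10700 × 0.963 = 10304
30–39: 6800 × 0.959 = 6521
40–49: 17100 × 0.938 = 16040
50+: 17300 × 0.951 + 8000 × 0.482 = 16452 + 3856 = 20308
End of period: [8446, 7888, 10304, 6521, 16040, 20308]
— Period 2 —
Births: 10304 × 0.284 = 2926 ; 6521 × 0.381 = 2485 — total 5411
10–19: 8446 × 0.962 = 8125
20–29: 7888 × 0.963 = 7596
30–39: 10304 × 0.959 = 9882
40–49: 6521 × 0.938 = 6117
50+: 16040 × 0.951 + 20308 × 0.482 = 15254 + 9788 = 25042
End of period: [5411, 8125, 7596, 9882, 6117, 25042]
— Period 3 —
Births: 7596 × 0.284 = 2157 ; 9882 × 0.381 = 3765 — total 5922
10–19: 5411 × 0.962 = 5205
20–29: 8125 × 0.963 = 7824
30–39: 7596 × 0.959 = 7285
40–49: 9882 × 0.938 = 9269
50+: 6117 × 0.951 + 25042 × 0.482 = 5817 + 12070 = 17887
End of period: [5922, 5205, 7824, 7285, 9269, 17887]
— Period 4 —
Births: 7824 × 0.284 = 2222 ; 7285 × 0.381 = 2776 — total 4998
10–19: 5922 × 0.962 = 5697
20–29: 5205 × 0.963 = 5012
30–39: 7824 × 0.959 = 7503
40–49: 7285 × 0.938 = 6833
50+: 9269 × 0.951 + 17887 × 0.482 = 8815 + 8622 = 17437
End of period: [4998, 5697, 5012, 7503, 6833, 17437]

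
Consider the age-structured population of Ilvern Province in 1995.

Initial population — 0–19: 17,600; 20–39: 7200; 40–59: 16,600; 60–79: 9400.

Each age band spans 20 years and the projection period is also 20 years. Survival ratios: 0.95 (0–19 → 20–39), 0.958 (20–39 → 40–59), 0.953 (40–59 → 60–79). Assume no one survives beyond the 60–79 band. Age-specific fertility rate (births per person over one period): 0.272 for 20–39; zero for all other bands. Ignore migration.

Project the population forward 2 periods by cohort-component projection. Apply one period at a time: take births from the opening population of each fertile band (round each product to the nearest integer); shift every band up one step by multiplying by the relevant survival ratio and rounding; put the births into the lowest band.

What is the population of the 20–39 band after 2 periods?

1860

Numbering the bands 1..4 from youngest to oldest:
[period 1]
Births: 7200 × 0.272 = 1958
Band 2: 17600 × 0.95 = 16720
Band 3: 7200 × 0.958 = 6898
Band 4: 16600 × 0.953 = 15820
→ [1958, 16720, 6898, 15820]
[period 2]
Births: 16720 × 0.272 = 4548
Band 2: 1958 × 0.95 = 1860
Band 3: 16720 × 0.958 = 16018
Band 4: 6898 × 0.953 = 6574
→ [4548, 1860, 16018, 6574]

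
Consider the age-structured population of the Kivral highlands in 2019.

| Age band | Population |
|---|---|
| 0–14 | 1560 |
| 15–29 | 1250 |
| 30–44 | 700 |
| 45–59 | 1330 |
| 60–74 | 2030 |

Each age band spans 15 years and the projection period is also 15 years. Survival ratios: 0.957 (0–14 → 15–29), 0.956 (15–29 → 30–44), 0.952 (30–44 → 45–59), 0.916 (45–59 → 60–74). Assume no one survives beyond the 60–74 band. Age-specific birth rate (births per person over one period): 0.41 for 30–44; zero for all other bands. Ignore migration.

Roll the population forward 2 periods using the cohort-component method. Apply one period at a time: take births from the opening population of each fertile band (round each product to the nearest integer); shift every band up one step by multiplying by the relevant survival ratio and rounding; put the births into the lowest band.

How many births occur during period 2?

Let band 1 be 0–14 through band 5 = 60–74.
After projecting period 1:
Births: 700 × 0.41 = 287
Band 2: 1560 × 0.957 = 1493
Band 3: 1250 × 0.956 = 1195
Band 4: 700 × 0.952 = 666
Band 5: 1330 × 0.916 = 1218
End of period: [287, 1493, 1195, 666, 1218]
After projecting period 2:
Births: 1195 × 0.41 = 490
Band 2: 287 × 0.957 = 275
Band 3: 1493 × 0.956 = 1427
Band 4: 1195 × 0.952 = 1138
Band 5: 666 × 0.916 = 610
End of period: [490, 275, 1427, 1138, 610]

490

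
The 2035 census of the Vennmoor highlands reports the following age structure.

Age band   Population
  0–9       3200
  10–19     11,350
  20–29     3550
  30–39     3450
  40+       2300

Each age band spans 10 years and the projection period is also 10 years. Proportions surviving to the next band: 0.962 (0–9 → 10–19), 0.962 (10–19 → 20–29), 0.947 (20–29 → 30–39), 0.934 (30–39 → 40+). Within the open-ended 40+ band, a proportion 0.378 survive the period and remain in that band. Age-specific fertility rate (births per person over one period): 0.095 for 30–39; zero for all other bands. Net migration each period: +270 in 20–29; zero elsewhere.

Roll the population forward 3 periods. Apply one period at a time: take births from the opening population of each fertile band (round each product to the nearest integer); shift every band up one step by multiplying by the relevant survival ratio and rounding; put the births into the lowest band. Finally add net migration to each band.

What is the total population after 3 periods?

16616

Period 1.
Births: 3450 * 0.095 = 328
10–19: 3200 * 0.962 = 3078
20–29: 11350 * 0.962 = 10919
30–39: 3550 * 0.947 = 3362
40+: 3450 * 0.934 + 2300 * 0.378 = 3222 + 869 = 4091
Net migration: 20–29 + 270 → 11189
End of period: [328, 3078, 11189, 3362, 4091]
Period 2.
Births: 3362 * 0.095 = 319
10–19: 328 * 0.962 = 316
20–29: 3078 * 0.962 = 2961
30–39: 11189 * 0.947 = 10596
40+: 3362 * 0.934 + 4091 * 0.378 = 3140 + 1546 = 4686
Net migration: 20–29 + 270 → 3231
End of period: [319, 316, 3231, 10596, 4686]
Period 3.
Births: 10596 * 0.095 = 1007
10–19: 319 * 0.962 = 307
20–29: 316 * 0.962 = 304
30–39: 3231 * 0.947 = 3060
40+: 10596 * 0.934 + 4686 * 0.378 = 9897 + 1771 = 11668
Net migration: 20–29 + 270 → 574
End of period: [1007, 307, 574, 3060, 11668]
Total after period 3: 1007 + 307 + 574 + 3060 + 11668 = 16616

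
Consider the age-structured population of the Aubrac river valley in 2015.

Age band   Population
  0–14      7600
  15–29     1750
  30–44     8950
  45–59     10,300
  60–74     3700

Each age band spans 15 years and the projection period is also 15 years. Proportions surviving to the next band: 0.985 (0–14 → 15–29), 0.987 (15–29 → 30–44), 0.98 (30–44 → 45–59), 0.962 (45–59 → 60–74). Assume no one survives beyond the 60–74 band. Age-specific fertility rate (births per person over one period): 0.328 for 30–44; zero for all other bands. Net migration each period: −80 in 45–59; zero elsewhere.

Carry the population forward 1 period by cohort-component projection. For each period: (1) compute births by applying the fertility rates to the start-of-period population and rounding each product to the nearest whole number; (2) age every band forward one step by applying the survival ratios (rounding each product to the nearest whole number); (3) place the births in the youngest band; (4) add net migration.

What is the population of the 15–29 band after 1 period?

[period 1]
Births: 8950 × 0.328 = 2936
15–29: 7600 × 0.985 = 7486
30–44: 1750 × 0.987 = 1727
45–59: 8950 × 0.98 = 8771
60–74: 10300 × 0.962 = 9909
Net migration: 45–59 − 80 → 8691
Population now: 0–14=2936, 15–29=7486, 30–44=1727, 45–59=8691, 60–74=9909

7486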